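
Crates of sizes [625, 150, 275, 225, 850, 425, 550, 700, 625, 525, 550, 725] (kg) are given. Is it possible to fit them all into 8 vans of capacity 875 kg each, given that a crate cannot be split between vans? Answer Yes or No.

Total = 6225 kg; ⌈6225/875⌉ = 8.
The bound of 8 does not rule out 8, but exhaustive search shows no assignment into 8 vans of capacity 875 kg exists — the minimum is 9.

No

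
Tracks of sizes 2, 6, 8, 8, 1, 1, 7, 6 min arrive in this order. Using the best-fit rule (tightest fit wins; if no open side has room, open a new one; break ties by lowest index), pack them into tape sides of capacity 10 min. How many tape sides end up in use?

5

  2 → side 1 (new)  [load 2/10]
  6 → side 1  [load 8/10]
  8 → side 2 (new)  [load 8/10]
  8 → side 3 (new)  [load 8/10]
  1 → side 1  [load 9/10]
  1 → side 1  [load 10/10]
  7 → side 4 (new)  [load 7/10]
  6 → side 5 (new)  [load 6/10]
5 tape sides opened.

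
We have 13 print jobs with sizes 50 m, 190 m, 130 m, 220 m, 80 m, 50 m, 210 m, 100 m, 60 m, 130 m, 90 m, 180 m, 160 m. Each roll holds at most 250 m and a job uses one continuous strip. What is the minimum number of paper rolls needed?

8

Total = 220 + 210 + 190 + 180 + 160 + 130 + 130 + 100 + 90 + 80 + 60 + 50 + 50 = 1650 m.
Lower bound: ⌈1650/250⌉ = 7 paper rolls.
A packing using 8 paper rolls:
  roll 1: 220 = 220
  roll 2: 210 = 210
  roll 3: 190 + 60 = 250
  roll 4: 180 + 50 = 230
  roll 5: 160 + 90 = 250
  roll 6: 130 + 100 = 230
  roll 7: 130 + 80 = 210
  roll 8: 50 = 50
No arrangement into 7 paper rolls stays within capacity, so 8 is optimal.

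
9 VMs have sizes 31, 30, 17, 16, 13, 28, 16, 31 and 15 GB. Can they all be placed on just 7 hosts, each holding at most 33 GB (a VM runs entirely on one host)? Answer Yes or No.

Yes

A valid assignment using 7 hosts:
  host 1: 31 = 31
  host 2: 31 = 31
  host 3: 30 = 30
  host 4: 28 = 28
  host 5: 17 + 16 = 33
  host 6: 16 + 15 = 31
  host 7: 13 = 13
Every load is within 33 GB, so 7 hosts suffice.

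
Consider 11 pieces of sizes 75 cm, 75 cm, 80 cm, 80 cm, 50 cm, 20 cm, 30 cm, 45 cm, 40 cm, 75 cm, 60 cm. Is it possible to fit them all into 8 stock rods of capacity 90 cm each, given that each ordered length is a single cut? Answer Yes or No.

A valid assignment using 8 stock rods:
  stock rod 1: 80 = 80
  stock rod 2: 80 = 80
  stock rod 3: 75 = 75
  stock rod 4: 75 = 75
  stock rod 5: 75 = 75
  stock rod 6: 60 + 30 = 90
  stock rod 7: 50 + 40 = 90
  stock rod 8: 45 + 20 = 65
Every load is within 90 cm, so 8 stock rods suffice.

Yes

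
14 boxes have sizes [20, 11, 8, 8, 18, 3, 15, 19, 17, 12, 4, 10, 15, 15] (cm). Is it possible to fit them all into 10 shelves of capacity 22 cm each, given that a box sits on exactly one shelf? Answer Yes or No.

Yes

A valid assignment using 10 shelves:
  shelf 1: 20 = 20
  shelf 2: 19 + 3 = 22
  shelf 3: 18 + 4 = 22
  shelf 4: 17 = 17
  shelf 5: 15 = 15
  shelf 6: 15 = 15
  shelf 7: 15 = 15
  shelf 8: 12 + 10 = 22
  shelf 9: 11 + 8 = 19
  shelf 10: 8 = 8
Every load is within 22 cm, so 10 shelves suffice.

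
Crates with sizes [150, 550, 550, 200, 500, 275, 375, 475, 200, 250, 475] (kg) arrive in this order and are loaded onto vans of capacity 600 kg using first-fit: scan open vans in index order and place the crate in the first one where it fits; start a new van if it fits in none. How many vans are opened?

  150 → van 1 (new)  [load 150/600]
  550 → van 2 (new)  [load 550/600]
  550 → van 3 (new)  [load 550/600]
  200 → van 1  [load 350/600]
  500 → van 4 (new)  [load 500/600]
  275 → van 5 (new)  [load 275/600]
  375 → van 6 (new)  [load 375/600]
  475 → van 7 (new)  [load 475/600]
  200 → van 1  [load 550/600]
  250 → van 5  [load 525/600]
  475 → van 8 (new)  [load 475/600]
8 vans opened.

8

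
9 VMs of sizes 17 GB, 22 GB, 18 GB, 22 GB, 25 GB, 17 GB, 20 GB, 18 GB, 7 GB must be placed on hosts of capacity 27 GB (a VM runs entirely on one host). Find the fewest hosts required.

8

Total = 25 + 22 + 22 + 20 + 18 + 18 + 17 + 17 + 7 = 166 GB.
Lower bound: ⌈166/27⌉ = 7 hosts.
Also, 8 VMs each exceed 27/2 GB, and no two of those can share a host, so at least 8 hosts are needed.
A packing using 8 hosts:
  host 1: 25 = 25
  host 2: 22 = 22
  host 3: 22 = 22
  host 4: 20 + 7 = 27
  host 5: 18 = 18
  host 6: 18 = 18
  host 7: 17 = 17
  host 8: 17 = 17
This matches the lower bound, so 8 is optimal.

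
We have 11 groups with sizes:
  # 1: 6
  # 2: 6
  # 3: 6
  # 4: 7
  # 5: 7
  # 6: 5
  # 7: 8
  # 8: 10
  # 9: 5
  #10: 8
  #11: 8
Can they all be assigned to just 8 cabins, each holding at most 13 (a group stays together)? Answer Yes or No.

A valid assignment using 7 cabins:
  cabin 1: 10 = 10
  cabin 2: 8 + 5 = 13
  cabin 3: 8 + 5 = 13
  cabin 4: 8 = 8
  cabin 5: 7 + 6 = 13
  cabin 6: 7 + 6 = 13
  cabin 7: 6 = 6
That uses only 7 ≤ 8, so 8 cabins are enough.

Yes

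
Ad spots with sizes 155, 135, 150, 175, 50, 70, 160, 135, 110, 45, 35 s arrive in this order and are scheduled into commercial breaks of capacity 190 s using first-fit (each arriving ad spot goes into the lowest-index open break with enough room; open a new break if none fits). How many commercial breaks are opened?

  155 → break 1 (new)  [load 155/190]
  135 → break 2 (new)  [load 135/190]
  150 → break 3 (new)  [load 150/190]
  175 → break 4 (new)  [load 175/190]
  50 → break 2  [load 185/190]
  70 → break 5 (new)  [load 70/190]
  160 → break 6 (new)  [load 160/190]
  135 → break 7 (new)  [load 135/190]
  110 → break 5  [load 180/190]
  45 → break 7  [load 180/190]
  35 → break 1  [load 190/190]
7 commercial breaks opened.

7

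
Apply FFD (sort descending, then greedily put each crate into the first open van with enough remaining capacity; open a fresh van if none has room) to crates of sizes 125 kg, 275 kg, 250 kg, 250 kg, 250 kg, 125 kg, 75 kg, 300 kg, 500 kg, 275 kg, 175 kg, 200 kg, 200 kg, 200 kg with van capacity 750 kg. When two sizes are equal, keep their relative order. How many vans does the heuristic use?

Sorted descending: 500, 300, 275, 275, 250, 250, 250, 200, 200, 200, 175, 125, 125, 75.
  500 → van 1 (new)  [load 500/750]
  300 → van 2 (new)  [load 300/750]
  275 → van 2  [load 575/750]
  275 → van 3 (new)  [load 275/750]
  250 → van 1  [load 750/750]
  250 → van 3  [load 525/750]
  250 → van 4 (new)  [load 250/750]
  200 → van 3  [load 725/750]
  200 → van 4  [load 450/750]
  200 → van 4  [load 650/750]
  175 → van 2  [load 750/750]
  125 → van 5 (new)  [load 125/750]
  125 → van 5  [load 250/750]
  75 → van 4  [load 725/750]
5 vans opened.

5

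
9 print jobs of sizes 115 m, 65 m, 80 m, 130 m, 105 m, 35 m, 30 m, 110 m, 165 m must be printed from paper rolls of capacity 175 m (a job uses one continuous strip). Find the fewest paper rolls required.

Total = 165 + 130 + 115 + 110 + 105 + 80 + 65 + 35 + 30 = 835 m.
Lower bound: ⌈835/175⌉ = 5 paper rolls.
A packing using 6 paper rolls:
  roll 1: 165 = 165
  roll 2: 130 + 35 = 165
  roll 3: 115 + 30 = 145
  roll 4: 110 + 65 = 175
  roll 5: 105 = 105
  roll 6: 80 = 80
No arrangement into 5 paper rolls stays within capacity, so 6 is optimal.

6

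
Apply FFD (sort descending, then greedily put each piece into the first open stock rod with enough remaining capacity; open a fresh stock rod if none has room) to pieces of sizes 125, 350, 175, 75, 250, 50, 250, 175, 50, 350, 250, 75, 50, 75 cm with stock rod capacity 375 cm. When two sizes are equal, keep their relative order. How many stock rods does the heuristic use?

Sorted descending: 350, 350, 250, 250, 250, 175, 175, 125, 75, 75, 75, 50, 50, 50.
  350 → stock rod 1 (new)  [load 350/375]
  350 → stock rod 2 (new)  [load 350/375]
  250 → stock rod 3 (new)  [load 250/375]
  250 → stock rod 4 (new)  [load 250/375]
  250 → stock rod 5 (new)  [load 250/375]
  175 → stock rod 6 (new)  [load 175/375]
  175 → stock rod 6  [load 350/375]
  125 → stock rod 3  [load 375/375]
  75 → stock rod 4  [load 325/375]
  75 → stock rod 5  [load 325/375]
  75 → stock rod 7 (new)  [load 75/375]
  50 → stock rod 4  [load 375/375]
  50 → stock rod 5  [load 375/375]
  50 → stock rod 7  [load 125/375]
7 stock rods opened.

7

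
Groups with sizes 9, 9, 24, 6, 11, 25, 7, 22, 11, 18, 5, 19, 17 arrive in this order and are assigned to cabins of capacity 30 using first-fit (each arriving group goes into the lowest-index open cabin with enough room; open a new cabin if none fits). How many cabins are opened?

8

  9 → cabin 1 (new)  [load 9/30]
  9 → cabin 1  [load 18/30]
  24 → cabin 2 (new)  [load 24/30]
  6 → cabin 1  [load 24/30]
  11 → cabin 3 (new)  [load 11/30]
  25 → cabin 4 (new)  [load 25/30]
  7 → cabin 3  [load 18/30]
  22 → cabin 5 (new)  [load 22/30]
  11 → cabin 3  [load 29/30]
  18 → cabin 6 (new)  [load 18/30]
  5 → cabin 1  [load 29/30]
  19 → cabin 7 (new)  [load 19/30]
  17 → cabin 8 (new)  [load 17/30]
8 cabins opened.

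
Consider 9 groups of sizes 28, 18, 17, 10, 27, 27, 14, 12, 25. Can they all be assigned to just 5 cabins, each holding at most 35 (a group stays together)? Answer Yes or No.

No

Total = 178; ⌈178/35⌉ = 6.
At least 6 cabins are required, but only 5 are allowed.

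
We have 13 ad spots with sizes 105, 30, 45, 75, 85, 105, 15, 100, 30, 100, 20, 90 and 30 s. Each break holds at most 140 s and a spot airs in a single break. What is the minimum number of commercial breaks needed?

7

Total = 105 + 105 + 100 + 100 + 90 + 85 + 75 + 45 + 30 + 30 + 30 + 20 + 15 = 830 s.
Lower bound: ⌈830/140⌉ = 6 commercial breaks.
Also, 7 ad spots each exceed 70 s, and no two of those can share a break, so at least 7 commercial breaks are needed.
A packing using 7 commercial breaks:
  break 1: 105 + 30 = 135
  break 2: 105 + 30 = 135
  break 3: 100 + 30 = 130
  break 4: 100 + 20 + 15 = 135
  break 5: 90 + 45 = 135
  break 6: 85 = 85
  break 7: 75 = 75
This matches the lower bound, so 7 is optimal.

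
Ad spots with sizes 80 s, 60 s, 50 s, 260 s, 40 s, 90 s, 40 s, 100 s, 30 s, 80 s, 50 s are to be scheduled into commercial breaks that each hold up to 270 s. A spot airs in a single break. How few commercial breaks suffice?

4

Total = 260 + 100 + 90 + 80 + 80 + 60 + 50 + 50 + 40 + 40 + 30 = 880 s.
Lower bound: ⌈880/270⌉ = 4 commercial breaks.
A packing using 4 commercial breaks:
  break 1: 260 = 260
  break 2: 100 + 90 + 80 = 270
  break 3: 80 + 60 + 50 + 50 + 30 = 270
  break 4: 40 + 40 = 80
This matches the lower bound, so 4 is optimal.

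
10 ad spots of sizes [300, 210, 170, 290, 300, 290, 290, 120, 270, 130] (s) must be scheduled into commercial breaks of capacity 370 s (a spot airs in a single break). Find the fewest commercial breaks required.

8

Total = 300 + 300 + 290 + 290 + 290 + 270 + 210 + 170 + 130 + 120 = 2370 s.
Lower bound: ⌈2370/370⌉ = 7 commercial breaks.
A packing using 8 commercial breaks:
  break 1: 300 = 300
  break 2: 300 = 300
  break 3: 290 = 290
  break 4: 290 = 290
  break 5: 290 = 290
  break 6: 270 = 270
  break 7: 210 + 130 = 340
  break 8: 170 + 120 = 290
No arrangement into 7 commercial breaks stays within capacity, so 8 is optimal.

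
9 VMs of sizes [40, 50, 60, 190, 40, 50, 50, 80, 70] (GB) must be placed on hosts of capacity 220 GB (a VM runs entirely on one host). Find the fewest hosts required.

3

Total = 190 + 80 + 70 + 60 + 50 + 50 + 50 + 40 + 40 = 630 GB.
Lower bound: ⌈630/220⌉ = 3 hosts.
A packing using 3 hosts:
  host 1: 190 = 190
  host 2: 80 + 60 + 40 + 40 = 220
  host 3: 70 + 50 + 50 + 50 = 220
This matches the lower bound, so 3 is optimal.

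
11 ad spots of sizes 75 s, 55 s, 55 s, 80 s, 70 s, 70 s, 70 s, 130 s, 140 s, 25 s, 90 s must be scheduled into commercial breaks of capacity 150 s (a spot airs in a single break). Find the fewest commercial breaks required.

6

Total = 140 + 130 + 90 + 80 + 75 + 70 + 70 + 70 + 55 + 55 + 25 = 860 s.
Lower bound: ⌈860/150⌉ = 6 commercial breaks.
A packing using 6 commercial breaks:
  break 1: 140 = 140
  break 2: 130 = 130
  break 3: 90 + 55 = 145
  break 4: 80 + 70 = 150
  break 5: 75 + 70 = 145
  break 6: 70 + 55 + 25 = 150
This matches the lower bound, so 6 is optimal.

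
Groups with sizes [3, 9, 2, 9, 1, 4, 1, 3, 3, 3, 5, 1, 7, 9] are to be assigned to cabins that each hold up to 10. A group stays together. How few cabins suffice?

Total = 9 + 9 + 9 + 7 + 5 + 4 + 3 + 3 + 3 + 3 + 2 + 1 + 1 + 1 = 60.
Lower bound: ⌈60/10⌉ = 6 cabins.
A packing using 6 cabins:
  cabin 1: 9 + 1 = 10
  cabin 2: 9 + 1 = 10
  cabin 3: 9 + 1 = 10
  cabin 4: 7 + 3 = 10
  cabin 5: 5 + 3 + 2 = 10
  cabin 6: 4 + 3 + 3 = 10
This matches the lower bound, so 6 is optimal.

6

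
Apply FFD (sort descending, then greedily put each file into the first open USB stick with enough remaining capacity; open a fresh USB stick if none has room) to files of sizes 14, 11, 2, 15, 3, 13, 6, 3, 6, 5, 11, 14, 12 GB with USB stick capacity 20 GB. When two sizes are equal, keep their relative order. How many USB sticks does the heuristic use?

7

Sorted descending: 15, 14, 14, 13, 12, 11, 11, 6, 6, 5, 3, 3, 2.
  15 → USB stick 1 (new)  [load 15/20]
  14 → USB stick 2 (new)  [load 14/20]
  14 → USB stick 3 (new)  [load 14/20]
  13 → USB stick 4 (new)  [load 13/20]
  12 → USB stick 5 (new)  [load 12/20]
  11 → USB stick 6 (new)  [load 11/20]
  11 → USB stick 7 (new)  [load 11/20]
  6 → USB stick 2  [load 20/20]
  6 → USB stick 3  [load 20/20]
  5 → USB stick 1  [load 20/20]
  3 → USB stick 4  [load 16/20]
  3 → USB stick 4  [load 19/20]
  2 → USB stick 5  [load 14/20]
7 USB sticks opened.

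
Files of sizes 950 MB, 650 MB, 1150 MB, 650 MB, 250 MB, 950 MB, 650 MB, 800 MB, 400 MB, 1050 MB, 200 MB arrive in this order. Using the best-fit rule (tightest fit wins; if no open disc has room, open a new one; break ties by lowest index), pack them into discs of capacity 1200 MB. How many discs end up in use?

8

  950 → disc 1 (new)  [load 950/1200]
  650 → disc 2 (new)  [load 650/1200]
  1150 → disc 3 (new)  [load 1150/1200]
  650 → disc 4 (new)  [load 650/1200]
  250 → disc 1  [load 1200/1200]
  950 → disc 5 (new)  [load 950/1200]
  650 → disc 6 (new)  [load 650/1200]
  800 → disc 7 (new)  [load 800/1200]
  400 → disc 7  [load 1200/1200]
  1050 → disc 8 (new)  [load 1050/1200]
  200 → disc 5  [load 1150/1200]
8 discs opened.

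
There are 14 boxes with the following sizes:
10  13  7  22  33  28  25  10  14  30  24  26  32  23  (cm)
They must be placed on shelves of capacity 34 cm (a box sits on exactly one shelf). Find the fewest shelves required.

Total = 33 + 32 + 30 + 28 + 26 + 25 + 24 + 23 + 22 + 14 + 13 + 10 + 10 + 7 = 297 cm.
Lower bound: ⌈297/34⌉ = 9 shelves.
A packing using 10 shelves:
  shelf 1: 33 = 33
  shelf 2: 32 = 32
  shelf 3: 30 = 30
  shelf 4: 28 = 28
  shelf 5: 26 + 7 = 33
  shelf 6: 25 = 25
  shelf 7: 24 + 10 = 34
  shelf 8: 23 + 10 = 33
  shelf 9: 22 = 22
  shelf 10: 14 + 13 = 27
No arrangement into 9 shelves stays within capacity, so 10 is optimal.

10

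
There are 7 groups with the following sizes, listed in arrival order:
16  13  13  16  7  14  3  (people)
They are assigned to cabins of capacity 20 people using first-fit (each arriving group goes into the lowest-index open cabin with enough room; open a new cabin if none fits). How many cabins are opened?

  16 → cabin 1 (new)  [load 16/20]
  13 → cabin 2 (new)  [load 13/20]
  13 → cabin 3 (new)  [load 13/20]
  16 → cabin 4 (new)  [load 16/20]
  7 → cabin 2  [load 20/20]
  14 → cabin 5 (new)  [load 14/20]
  3 → cabin 1  [load 19/20]
5 cabins opened.

5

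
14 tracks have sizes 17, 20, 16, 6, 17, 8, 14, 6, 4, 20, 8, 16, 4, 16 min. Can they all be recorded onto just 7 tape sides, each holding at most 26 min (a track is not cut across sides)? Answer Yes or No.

Total = 172 min; ⌈172/26⌉ = 7.
8 tracks each exceed half the capacity and cannot share a side, forcing at least 8 tape sides.
At least 8 tape sides are required, but only 7 are allowed.

No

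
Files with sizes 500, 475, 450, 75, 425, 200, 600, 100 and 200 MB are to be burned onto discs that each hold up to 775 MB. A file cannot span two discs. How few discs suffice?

Total = 600 + 500 + 475 + 450 + 425 + 200 + 200 + 100 + 75 = 3025 MB.
Lower bound: ⌈3025/775⌉ = 4 discs.
Also, 5 files each exceed 775/2 MB, and no two of those can share a disc, so at least 5 discs are needed.
A packing using 5 discs:
  disc 1: 600 + 100 + 75 = 775
  disc 2: 500 + 200 = 700
  disc 3: 475 + 200 = 675
  disc 4: 450 = 450
  disc 5: 425 = 425
This matches the lower bound, so 5 is optimal.

5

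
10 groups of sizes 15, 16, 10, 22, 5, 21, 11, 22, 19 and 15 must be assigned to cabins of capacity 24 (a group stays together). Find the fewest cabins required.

Total = 22 + 22 + 21 + 19 + 16 + 15 + 15 + 11 + 10 + 5 = 156.
Lower bound: ⌈156/24⌉ = 7 cabins.
A packing using 8 cabins:
  cabin 1: 22 = 22
  cabin 2: 22 = 22
  cabin 3: 21 = 21
  cabin 4: 19 + 5 = 24
  cabin 5: 16 = 16
  cabin 6: 15 = 15
  cabin 7: 15 = 15
  cabin 8: 11 + 10 = 21
No arrangement into 7 cabins stays within capacity, so 8 is optimal.

8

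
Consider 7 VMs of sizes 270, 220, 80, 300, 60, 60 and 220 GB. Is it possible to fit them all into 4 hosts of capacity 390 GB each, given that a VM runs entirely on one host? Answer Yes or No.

A valid assignment using 4 hosts:
  host 1: 300 + 80 = 380
  host 2: 270 + 60 + 60 = 390
  host 3: 220 = 220
  host 4: 220 = 220
Every load is within 390 GB, so 4 hosts suffice.

Yes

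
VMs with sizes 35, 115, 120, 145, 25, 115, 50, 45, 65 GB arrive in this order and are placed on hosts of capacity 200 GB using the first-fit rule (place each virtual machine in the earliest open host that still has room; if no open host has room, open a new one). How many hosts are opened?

  35 → host 1 (new)  [load 35/200]
  115 → host 1  [load 150/200]
  120 → host 2 (new)  [load 120/200]
  145 → host 3 (new)  [load 145/200]
  25 → host 1  [load 175/200]
  115 → host 4 (new)  [load 115/200]
  50 → host 2  [load 170/200]
  45 → host 3  [load 190/200]
  65 → host 4  [load 180/200]
4 hosts opened.

4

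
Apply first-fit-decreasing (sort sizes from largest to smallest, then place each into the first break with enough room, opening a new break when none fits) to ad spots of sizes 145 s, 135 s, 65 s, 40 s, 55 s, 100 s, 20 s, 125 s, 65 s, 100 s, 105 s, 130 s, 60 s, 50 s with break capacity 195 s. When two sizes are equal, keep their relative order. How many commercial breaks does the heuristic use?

7

Sorted descending: 145, 135, 130, 125, 105, 100, 100, 65, 65, 60, 55, 50, 40, 20.
  145 → break 1 (new)  [load 145/195]
  135 → break 2 (new)  [load 135/195]
  130 → break 3 (new)  [load 130/195]
  125 → break 4 (new)  [load 125/195]
  105 → break 5 (new)  [load 105/195]
  100 → break 6 (new)  [load 100/195]
  100 → break 7 (new)  [load 100/195]
  65 → break 3  [load 195/195]
  65 → break 4  [load 190/195]
  60 → break 2  [load 195/195]
  55 → break 5  [load 160/195]
  50 → break 1  [load 195/195]
  40 → break 6  [load 140/195]
  20 → break 5  [load 180/195]
7 commercial breaks opened.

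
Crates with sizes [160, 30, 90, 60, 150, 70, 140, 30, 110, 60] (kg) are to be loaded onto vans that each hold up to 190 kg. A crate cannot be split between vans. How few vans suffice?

6

Total = 160 + 150 + 140 + 110 + 90 + 70 + 60 + 60 + 30 + 30 = 900 kg.
Lower bound: ⌈900/190⌉ = 5 vans.
A packing using 6 vans:
  van 1: 160 + 30 = 190
  van 2: 150 + 30 = 180
  van 3: 140 = 140
  van 4: 110 + 70 = 180
  van 5: 90 + 60 = 150
  van 6: 60 = 60
No arrangement into 5 vans stays within capacity, so 6 is optimal.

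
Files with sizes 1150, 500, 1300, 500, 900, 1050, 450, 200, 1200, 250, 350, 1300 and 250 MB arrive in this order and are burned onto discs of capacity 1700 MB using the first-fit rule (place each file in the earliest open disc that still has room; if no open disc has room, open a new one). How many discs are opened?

6

  1150 → disc 1 (new)  [load 1150/1700]
  500 → disc 1  [load 1650/1700]
  1300 → disc 2 (new)  [load 1300/1700]
  500 → disc 3 (new)  [load 500/1700]
  900 → disc 3  [load 1400/1700]
  1050 → disc 4 (new)  [load 1050/1700]
  450 → disc 4  [load 1500/1700]
  200 → disc 2  [load 1500/1700]
  1200 → disc 5 (new)  [load 1200/1700]
  250 → disc 3  [load 1650/1700]
  350 → disc 5  [load 1550/1700]
  1300 → disc 6 (new)  [load 1300/1700]
  250 → disc 6  [load 1550/1700]
6 discs opened.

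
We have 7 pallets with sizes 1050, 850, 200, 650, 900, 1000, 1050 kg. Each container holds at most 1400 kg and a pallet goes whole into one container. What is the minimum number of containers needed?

Total = 1050 + 1050 + 1000 + 900 + 850 + 650 + 200 = 5700 kg.
Lower bound: ⌈5700/1400⌉ = 5 containers.
A packing using 6 containers:
  container 1: 1050 + 200 = 1250
  container 2: 1050 = 1050
  container 3: 1000 = 1000
  container 4: 900 = 900
  container 5: 850 = 850
  container 6: 650 = 650
No arrangement into 5 containers stays within capacity, so 6 is optimal.

6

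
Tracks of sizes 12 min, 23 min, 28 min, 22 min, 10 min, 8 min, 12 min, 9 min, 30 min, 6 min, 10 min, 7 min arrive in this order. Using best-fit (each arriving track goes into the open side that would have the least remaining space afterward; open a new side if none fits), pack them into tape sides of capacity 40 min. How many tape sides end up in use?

5

  12 → side 1 (new)  [load 12/40]
  23 → side 1  [load 35/40]
  28 → side 2 (new)  [load 28/40]
  22 → side 3 (new)  [load 22/40]
  10 → side 2  [load 38/40]
  8 → side 3  [load 30/40]
  12 → side 4 (new)  [load 12/40]
  9 → side 3  [load 39/40]
  30 → side 5 (new)  [load 30/40]
  6 → side 5  [load 36/40]
  10 → side 4  [load 22/40]
  7 → side 4  [load 29/40]
5 tape sides opened.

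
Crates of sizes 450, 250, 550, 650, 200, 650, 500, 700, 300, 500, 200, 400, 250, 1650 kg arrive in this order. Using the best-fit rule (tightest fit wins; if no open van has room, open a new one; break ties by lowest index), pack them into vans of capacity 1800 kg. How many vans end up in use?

  450 → van 1 (new)  [load 450/1800]
  250 → van 1  [load 700/1800]
  550 → van 1  [load 1250/1800]
  650 → van 2 (new)  [load 650/1800]
  200 → van 1  [load 1450/1800]
  650 → van 2  [load 1300/1800]
  500 → van 2  [load 1800/1800]
  700 → van 3 (new)  [load 700/1800]
  300 → van 1  [load 1750/1800]
  500 → van 3  [load 1200/1800]
  200 → van 3  [load 1400/1800]
  400 → van 3  [load 1800/1800]
  250 → van 4 (new)  [load 250/1800]
  1650 → van 5 (new)  [load 1650/1800]
5 vans opened.

5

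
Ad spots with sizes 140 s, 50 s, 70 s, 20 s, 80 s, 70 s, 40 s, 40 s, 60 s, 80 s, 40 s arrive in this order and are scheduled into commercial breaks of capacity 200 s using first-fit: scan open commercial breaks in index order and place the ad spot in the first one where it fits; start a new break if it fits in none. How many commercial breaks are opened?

  140 → break 1 (new)  [load 140/200]
  50 → break 1  [load 190/200]
  70 → break 2 (new)  [load 70/200]
  20 → break 2  [load 90/200]
  80 → break 2  [load 170/200]
  70 → break 3 (new)  [load 70/200]
  40 → break 3  [load 110/200]
  40 → break 3  [load 150/200]
  60 → break 4 (new)  [load 60/200]
  80 → break 4  [load 140/200]
  40 → break 3  [load 190/200]
4 commercial breaks opened.

4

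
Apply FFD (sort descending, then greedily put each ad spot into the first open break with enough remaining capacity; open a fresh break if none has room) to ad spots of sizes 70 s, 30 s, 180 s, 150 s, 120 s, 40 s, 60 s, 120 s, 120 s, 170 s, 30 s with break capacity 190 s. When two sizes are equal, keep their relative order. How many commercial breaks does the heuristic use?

Sorted descending: 180, 170, 150, 120, 120, 120, 70, 60, 40, 30, 30.
  180 → break 1 (new)  [load 180/190]
  170 → break 2 (new)  [load 170/190]
  150 → break 3 (new)  [load 150/190]
  120 → break 4 (new)  [load 120/190]
  120 → break 5 (new)  [load 120/190]
  120 → break 6 (new)  [load 120/190]
  70 → break 4  [load 190/190]
  60 → break 5  [load 180/190]
  40 → break 3  [load 190/190]
  30 → break 6  [load 150/190]
  30 → break 6  [load 180/190]
6 commercial breaks opened.

6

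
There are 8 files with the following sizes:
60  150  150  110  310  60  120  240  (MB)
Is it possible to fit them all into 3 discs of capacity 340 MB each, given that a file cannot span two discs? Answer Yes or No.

Total = 1200 MB; ⌈1200/340⌉ = 4.
At least 4 discs are required, but only 3 are allowed.

No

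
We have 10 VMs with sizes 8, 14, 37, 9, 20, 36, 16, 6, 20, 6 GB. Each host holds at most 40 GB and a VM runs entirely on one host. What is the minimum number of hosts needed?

Total = 37 + 36 + 20 + 20 + 16 + 14 + 9 + 8 + 6 + 6 = 172 GB.
Lower bound: ⌈172/40⌉ = 5 hosts.
A packing using 5 hosts:
  host 1: 37 = 37
  host 2: 36 = 36
  host 3: 20 + 20 = 40
  host 4: 16 + 14 + 9 = 39
  host 5: 8 + 6 + 6 = 20
This matches the lower bound, so 5 is optimal.

5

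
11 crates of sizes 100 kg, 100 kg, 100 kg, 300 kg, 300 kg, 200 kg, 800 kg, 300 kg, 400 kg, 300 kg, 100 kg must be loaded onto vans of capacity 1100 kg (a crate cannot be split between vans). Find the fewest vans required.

Total = 800 + 400 + 300 + 300 + 300 + 300 + 200 + 100 + 100 + 100 + 100 = 3000 kg.
Lower bound: ⌈3000/1100⌉ = 3 vans.
A packing using 3 vans:
  van 1: 800 + 300 = 1100
  van 2: 400 + 300 + 300 + 100 = 1100
  van 3: 300 + 200 + 100 + 100 + 100 = 800
This matches the lower bound, so 3 is optimal.

3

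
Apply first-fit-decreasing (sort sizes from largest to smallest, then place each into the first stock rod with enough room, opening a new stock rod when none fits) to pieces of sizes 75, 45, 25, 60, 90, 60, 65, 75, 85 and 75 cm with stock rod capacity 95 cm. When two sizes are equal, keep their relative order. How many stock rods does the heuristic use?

9

Sorted descending: 90, 85, 75, 75, 75, 65, 60, 60, 45, 25.
  90 → stock rod 1 (new)  [load 90/95]
  85 → stock rod 2 (new)  [load 85/95]
  75 → stock rod 3 (new)  [load 75/95]
  75 → stock rod 4 (new)  [load 75/95]
  75 → stock rod 5 (new)  [load 75/95]
  65 → stock rod 6 (new)  [load 65/95]
  60 → stock rod 7 (new)  [load 60/95]
  60 → stock rod 8 (new)  [load 60/95]
  45 → stock rod 9 (new)  [load 45/95]
  25 → stock rod 6  [load 90/95]
9 stock rods opened.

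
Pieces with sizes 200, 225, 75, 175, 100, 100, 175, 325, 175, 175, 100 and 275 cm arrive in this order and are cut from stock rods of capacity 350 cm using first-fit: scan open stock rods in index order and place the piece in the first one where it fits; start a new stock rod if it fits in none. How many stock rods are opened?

  200 → stock rod 1 (new)  [load 200/350]
  225 → stock rod 2 (new)  [load 225/350]
  75 → stock rod 1  [load 275/350]
  175 → stock rod 3 (new)  [load 175/350]
  100 → stock rod 2  [load 325/350]
  100 → stock rod 3  [load 275/350]
  175 → stock rod 4 (new)  [load 175/350]
  325 → stock rod 5 (new)  [load 325/350]
  175 → stock rod 4  [load 350/350]
  175 → stock rod 6 (new)  [load 175/350]
  100 → stock rod 6  [load 275/350]
  275 → stock rod 7 (new)  [load 275/350]
7 stock rods opened.

7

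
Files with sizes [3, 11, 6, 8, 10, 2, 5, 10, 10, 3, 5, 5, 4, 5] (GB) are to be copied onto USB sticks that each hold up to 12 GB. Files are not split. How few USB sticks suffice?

8

Total = 11 + 10 + 10 + 10 + 8 + 6 + 5 + 5 + 5 + 5 + 4 + 3 + 3 + 2 = 87 GB.
Lower bound: ⌈87/12⌉ = 8 USB sticks.
A packing using 8 USB sticks:
  USB stick 1: 11 = 11
  USB stick 2: 10 + 2 = 12
  USB stick 3: 10 = 10
  USB stick 4: 10 = 10
  USB stick 5: 8 + 4 = 12
  USB stick 6: 6 + 5 = 11
  USB stick 7: 5 + 5 = 10
  USB stick 8: 5 + 3 + 3 = 11
This matches the lower bound, so 8 is optimal.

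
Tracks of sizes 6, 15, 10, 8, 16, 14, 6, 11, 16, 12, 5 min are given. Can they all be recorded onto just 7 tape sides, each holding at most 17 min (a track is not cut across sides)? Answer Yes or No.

No

Total = 119 min; ⌈119/17⌉ = 7.
The bound of 7 does not rule out 7, but exhaustive search shows no assignment into 7 tape sides of capacity 17 min exists — the minimum is 8.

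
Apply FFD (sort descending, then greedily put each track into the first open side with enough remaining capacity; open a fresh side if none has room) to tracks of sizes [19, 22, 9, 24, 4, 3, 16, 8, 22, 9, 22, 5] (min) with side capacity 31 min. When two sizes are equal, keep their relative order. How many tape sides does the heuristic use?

Sorted descending: 24, 22, 22, 22, 19, 16, 9, 9, 8, 5, 4, 3.
  24 → side 1 (new)  [load 24/31]
  22 → side 2 (new)  [load 22/31]
  22 → side 3 (new)  [load 22/31]
  22 → side 4 (new)  [load 22/31]
  19 → side 5 (new)  [load 19/31]
  16 → side 6 (new)  [load 16/31]
  9 → side 2  [load 31/31]
  9 → side 3  [load 31/31]
  8 → side 4  [load 30/31]
  5 → side 1  [load 29/31]
  4 → side 5  [load 23/31]
  3 → side 5  [load 26/31]
6 tape sides opened.

6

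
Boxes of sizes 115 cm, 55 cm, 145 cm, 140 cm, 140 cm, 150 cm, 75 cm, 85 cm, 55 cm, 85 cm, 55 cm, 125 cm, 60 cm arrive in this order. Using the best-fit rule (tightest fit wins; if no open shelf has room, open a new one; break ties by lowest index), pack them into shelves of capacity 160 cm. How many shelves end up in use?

  115 → shelf 1 (new)  [load 115/160]
  55 → shelf 2 (new)  [load 55/160]
  145 → shelf 3 (new)  [load 145/160]
  140 → shelf 4 (new)  [load 140/160]
  140 → shelf 5 (new)  [load 140/160]
  150 → shelf 6 (new)  [load 150/160]
  75 → shelf 2  [load 130/160]
  85 → shelf 7 (new)  [load 85/160]
  55 → shelf 7  [load 140/160]
  85 → shelf 8 (new)  [load 85/160]
  55 → shelf 8  [load 140/160]
  125 → shelf 9 (new)  [load 125/160]
  60 → shelf 10 (new)  [load 60/160]
10 shelves opened.

10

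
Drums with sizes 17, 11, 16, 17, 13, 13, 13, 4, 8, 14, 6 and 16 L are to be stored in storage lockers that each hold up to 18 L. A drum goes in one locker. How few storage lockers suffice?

10

Total = 17 + 17 + 16 + 16 + 14 + 13 + 13 + 13 + 11 + 8 + 6 + 4 = 148 L.
Lower bound: ⌈148/18⌉ = 9 storage lockers.
A packing using 10 storage lockers:
  locker 1: 17 = 17
  locker 2: 17 = 17
  locker 3: 16 = 16
  locker 4: 16 = 16
  locker 5: 14 + 4 = 18
  locker 6: 13 = 13
  locker 7: 13 = 13
  locker 8: 13 = 13
  locker 9: 11 + 6 = 17
  locker 10: 8 = 8
No arrangement into 9 storage lockers stays within capacity, so 10 is optimal.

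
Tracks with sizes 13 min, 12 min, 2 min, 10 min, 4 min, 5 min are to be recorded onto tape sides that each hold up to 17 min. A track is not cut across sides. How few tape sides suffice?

3

Total = 13 + 12 + 10 + 5 + 4 + 2 = 46 min.
Lower bound: ⌈46/17⌉ = 3 tape sides.
A packing using 3 tape sides:
  side 1: 13 + 4 = 17
  side 2: 12 + 5 = 17
  side 3: 10 + 2 = 12
This matches the lower bound, so 3 is optimal.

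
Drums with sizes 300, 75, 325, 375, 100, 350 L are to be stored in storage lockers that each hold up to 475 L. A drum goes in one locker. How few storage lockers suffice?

4

Total = 375 + 350 + 325 + 300 + 100 + 75 = 1525 L.
Lower bound: ⌈1525/475⌉ = 4 storage lockers.
A packing using 4 storage lockers:
  locker 1: 375 + 100 = 475
  locker 2: 350 + 75 = 425
  locker 3: 325 = 325
  locker 4: 300 = 300
This matches the lower bound, so 4 is optimal.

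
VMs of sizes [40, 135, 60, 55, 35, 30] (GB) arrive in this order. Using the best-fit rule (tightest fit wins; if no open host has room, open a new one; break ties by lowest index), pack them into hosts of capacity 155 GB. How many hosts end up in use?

  40 → host 1 (new)  [load 40/155]
  135 → host 2 (new)  [load 135/155]
  60 → host 1  [load 100/155]
  55 → host 1  [load 155/155]
  35 → host 3 (new)  [load 35/155]
  30 → host 3  [load 65/155]
3 hosts opened.

3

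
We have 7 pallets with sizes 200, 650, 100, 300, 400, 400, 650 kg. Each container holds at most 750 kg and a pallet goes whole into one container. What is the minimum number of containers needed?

Total = 650 + 650 + 400 + 400 + 300 + 200 + 100 = 2700 kg.
Lower bound: ⌈2700/750⌉ = 4 containers.
A packing using 4 containers:
  container 1: 650 + 100 = 750
  container 2: 650 = 650
  container 3: 400 + 300 = 700
  container 4: 400 + 200 = 600
This matches the lower bound, so 4 is optimal.

4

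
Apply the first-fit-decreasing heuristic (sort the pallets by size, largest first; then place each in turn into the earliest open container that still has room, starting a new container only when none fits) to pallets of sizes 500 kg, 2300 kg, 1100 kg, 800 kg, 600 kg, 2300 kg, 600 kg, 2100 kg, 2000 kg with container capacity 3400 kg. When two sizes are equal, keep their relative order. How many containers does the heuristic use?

Sorted descending: 2300, 2300, 2100, 2000, 1100, 800, 600, 600, 500.
  2300 → container 1 (new)  [load 2300/3400]
  2300 → container 2 (new)  [load 2300/3400]
  2100 → container 3 (new)  [load 2100/3400]
  2000 → container 4 (new)  [load 2000/3400]
  1100 → container 1  [load 3400/3400]
  800 → container 2  [load 3100/3400]
  600 → container 3  [load 2700/3400]
  600 → container 3  [load 3300/3400]
  500 → container 4  [load 2500/3400]
4 containers opened.

4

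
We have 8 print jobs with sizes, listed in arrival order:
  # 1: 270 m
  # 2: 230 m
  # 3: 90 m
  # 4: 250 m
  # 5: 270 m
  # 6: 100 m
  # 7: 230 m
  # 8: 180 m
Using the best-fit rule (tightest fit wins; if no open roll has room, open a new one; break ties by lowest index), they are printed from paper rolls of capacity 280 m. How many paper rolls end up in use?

7

  270 → roll 1 (new)  [load 270/280]
  230 → roll 2 (new)  [load 230/280]
  90 → roll 3 (new)  [load 90/280]
  250 → roll 4 (new)  [load 250/280]
  270 → roll 5 (new)  [load 270/280]
  100 → roll 3  [load 190/280]
  230 → roll 6 (new)  [load 230/280]
  180 → roll 7 (new)  [load 180/280]
7 paper rolls opened.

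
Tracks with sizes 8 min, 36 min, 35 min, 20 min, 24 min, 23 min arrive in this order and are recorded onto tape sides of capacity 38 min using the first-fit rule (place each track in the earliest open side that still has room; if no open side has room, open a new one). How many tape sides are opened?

5

  8 → side 1 (new)  [load 8/38]
  36 → side 2 (new)  [load 36/38]
  35 → side 3 (new)  [load 35/38]
  20 → side 1  [load 28/38]
  24 → side 4 (new)  [load 24/38]
  23 → side 5 (new)  [load 23/38]
5 tape sides opened.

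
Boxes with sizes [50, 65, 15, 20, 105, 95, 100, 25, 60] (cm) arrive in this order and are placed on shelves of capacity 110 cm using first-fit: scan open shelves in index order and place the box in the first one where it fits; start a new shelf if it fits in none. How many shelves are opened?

  50 → shelf 1 (new)  [load 50/110]
  65 → shelf 2 (new)  [load 65/110]
  15 → shelf 1  [load 65/110]
  20 → shelf 1  [load 85/110]
  105 → shelf 3 (new)  [load 105/110]
  95 → shelf 4 (new)  [load 95/110]
  100 → shelf 5 (new)  [load 100/110]
  25 → shelf 1  [load 110/110]
  60 → shelf 6 (new)  [load 60/110]
6 shelves opened.

6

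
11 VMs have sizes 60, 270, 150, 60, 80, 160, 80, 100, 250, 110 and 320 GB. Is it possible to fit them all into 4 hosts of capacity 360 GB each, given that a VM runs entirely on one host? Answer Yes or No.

No

Total = 1640 GB; ⌈1640/360⌉ = 5.
At least 5 hosts are required, but only 4 are allowed.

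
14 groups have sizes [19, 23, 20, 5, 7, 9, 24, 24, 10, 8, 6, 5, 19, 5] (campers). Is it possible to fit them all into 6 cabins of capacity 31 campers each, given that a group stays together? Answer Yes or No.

No

Total = 184 campers; ⌈184/31⌉ = 6.
The bound of 6 does not rule out 6, but exhaustive search shows no assignment into 6 cabins of capacity 31 campers exists — the minimum is 7.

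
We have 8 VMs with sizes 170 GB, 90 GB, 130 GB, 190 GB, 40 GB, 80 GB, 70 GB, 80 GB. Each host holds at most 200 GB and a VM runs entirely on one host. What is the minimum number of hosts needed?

Total = 190 + 170 + 130 + 90 + 80 + 80 + 70 + 40 = 850 GB.
Lower bound: ⌈850/200⌉ = 5 hosts.
A packing using 5 hosts:
  host 1: 190 = 190
  host 2: 170 = 170
  host 3: 130 + 70 = 200
  host 4: 90 + 80 = 170
  host 5: 80 + 40 = 120
This matches the lower bound, so 5 is optimal.

5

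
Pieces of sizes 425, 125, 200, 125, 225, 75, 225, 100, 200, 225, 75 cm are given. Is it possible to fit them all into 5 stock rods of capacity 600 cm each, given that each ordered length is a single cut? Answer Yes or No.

A valid assignment using 4 stock rods:
  stock rod 1: 425 + 125 = 550
  stock rod 2: 225 + 225 + 125 = 575
  stock rod 3: 225 + 200 + 100 + 75 = 600
  stock rod 4: 200 + 75 = 275
That uses only 4 ≤ 5, so 5 stock rods are enough.

Yes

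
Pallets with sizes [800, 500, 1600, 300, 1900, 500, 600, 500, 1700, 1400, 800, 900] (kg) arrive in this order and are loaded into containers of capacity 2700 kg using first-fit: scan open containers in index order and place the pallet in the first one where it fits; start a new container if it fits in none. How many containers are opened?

5

  800 → container 1 (new)  [load 800/2700]
  500 → container 1  [load 1300/2700]
  1600 → container 2 (new)  [load 1600/2700]
  300 → container 1  [load 1600/2700]
  1900 → container 3 (new)  [load 1900/2700]
  500 → container 1  [load 2100/2700]
  600 → container 1  [load 2700/2700]
  500 → container 2  [load 2100/2700]
  1700 → container 4 (new)  [load 1700/2700]
  1400 → container 5 (new)  [load 1400/2700]
  800 → container 3  [load 2700/2700]
  900 → container 4  [load 2600/2700]
5 containers opened.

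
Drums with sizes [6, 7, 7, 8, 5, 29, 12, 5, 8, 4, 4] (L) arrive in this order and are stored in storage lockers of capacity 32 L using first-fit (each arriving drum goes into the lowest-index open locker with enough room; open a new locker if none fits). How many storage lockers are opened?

4

  6 → locker 1 (new)  [load 6/32]
  7 → locker 1  [load 13/32]
  7 → locker 1  [load 20/32]
  8 → locker 1  [load 28/32]
  5 → locker 2 (new)  [load 5/32]
  29 → locker 3 (new)  [load 29/32]
  12 → locker 2  [load 17/32]
  5 → locker 2  [load 22/32]
  8 → locker 2  [load 30/32]
  4 → locker 1  [load 32/32]
  4 → locker 4 (new)  [load 4/32]
4 storage lockers opened.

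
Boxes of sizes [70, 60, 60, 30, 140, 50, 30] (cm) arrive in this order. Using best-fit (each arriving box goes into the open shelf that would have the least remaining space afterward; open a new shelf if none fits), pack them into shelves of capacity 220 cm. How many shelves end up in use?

2

  70 → shelf 1 (new)  [load 70/220]
  60 → shelf 1  [load 130/220]
  60 → shelf 1  [load 190/220]
  30 → shelf 1  [load 220/220]
  140 → shelf 2 (new)  [load 140/220]
  50 → shelf 2  [load 190/220]
  30 → shelf 2  [load 220/220]
2 shelves opened.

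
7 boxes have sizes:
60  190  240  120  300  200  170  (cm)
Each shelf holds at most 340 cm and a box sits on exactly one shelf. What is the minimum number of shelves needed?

Total = 300 + 240 + 200 + 190 + 170 + 120 + 60 = 1280 cm.
Lower bound: ⌈1280/340⌉ = 4 shelves.
A packing using 5 shelves:
  shelf 1: 300 = 300
  shelf 2: 240 + 60 = 300
  shelf 3: 200 + 120 = 320
  shelf 4: 190 = 190
  shelf 5: 170 = 170
No arrangement into 4 shelves stays within capacity, so 5 is optimal.

5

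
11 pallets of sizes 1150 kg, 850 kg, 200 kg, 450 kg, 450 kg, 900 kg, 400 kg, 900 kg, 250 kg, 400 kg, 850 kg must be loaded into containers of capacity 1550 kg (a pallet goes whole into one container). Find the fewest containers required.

Total = 1150 + 900 + 900 + 850 + 850 + 450 + 450 + 400 + 400 + 250 + 200 = 6800 kg.
Lower bound: ⌈6800/1550⌉ = 5 containers.
A packing using 5 containers:
  container 1: 1150 + 400 = 1550
  container 2: 900 + 450 + 200 = 1550
  container 3: 900 + 450 = 1350
  container 4: 850 + 400 + 250 = 1500
  container 5: 850 = 850
This matches the lower bound, so 5 is optimal.

5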